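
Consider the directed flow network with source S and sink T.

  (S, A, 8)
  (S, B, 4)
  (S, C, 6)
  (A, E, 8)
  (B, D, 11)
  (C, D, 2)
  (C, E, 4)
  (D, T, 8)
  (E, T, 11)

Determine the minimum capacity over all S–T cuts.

17

Augment S→A→E→T: bottleneck 8, flow now 8.
Augment S→B→D→T: bottleneck 4, flow now 12.
Augment S→C→D→T: bottleneck 2, flow now 14.
Augment S→C→E→T: bottleneck 3, flow now 17.
No augmenting path remains; maximum flow = 17.
By max-flow min-cut, the minimum cut capacity equals the max flow.
In the residual graph, reachable from S: {S, A, C, E}.
Min-cut edges: S→B (4), C→D (2), E→T (11); capacity 4 + 2 + 11 = 17.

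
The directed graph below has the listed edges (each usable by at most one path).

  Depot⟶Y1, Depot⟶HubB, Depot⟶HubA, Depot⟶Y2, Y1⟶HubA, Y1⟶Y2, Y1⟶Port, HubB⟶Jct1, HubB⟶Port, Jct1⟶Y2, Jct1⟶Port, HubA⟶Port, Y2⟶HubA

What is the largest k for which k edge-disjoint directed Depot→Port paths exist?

3

Assign every edge capacity 1; by Menger, the answer equals the max flow.
Path Depot→Y1→Port (+1); total 1.
Path Depot→HubB→Port (+1); total 2.
Path Depot→HubA→Port (+1); total 3.
No residual Depot→Port path; max flow = 3.
Certifying cut of size 3: {Depot→HubB, Depot→Y1, HubA→Port}.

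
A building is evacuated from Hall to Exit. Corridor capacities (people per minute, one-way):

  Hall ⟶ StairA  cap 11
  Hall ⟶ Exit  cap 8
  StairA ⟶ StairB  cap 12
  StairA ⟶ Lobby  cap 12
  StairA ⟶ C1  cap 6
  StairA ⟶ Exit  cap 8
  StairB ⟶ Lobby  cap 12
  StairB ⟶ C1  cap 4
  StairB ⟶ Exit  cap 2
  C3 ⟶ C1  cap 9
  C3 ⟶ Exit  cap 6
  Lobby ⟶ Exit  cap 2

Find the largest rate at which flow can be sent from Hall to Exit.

19

Augment Hall→Exit: bottleneck 8, flow now 8.
Augment Hall→StairA→Exit: bottleneck 8, flow now 16.
Augment Hall→StairA→StairB→Exit: bottleneck 2, flow now 18.
Augment Hall→StairA→Lobby→Exit: bottleneck 1, flow now 19.
No augmenting path remains; maximum flow = 19.
In the residual graph, reachable from Hall: {Hall}.
Min-cut edges: Hall→StairA (11), Hall→Exit (8); capacity 11 + 8 = 19.
This cut is saturated, so no flow can exceed 19.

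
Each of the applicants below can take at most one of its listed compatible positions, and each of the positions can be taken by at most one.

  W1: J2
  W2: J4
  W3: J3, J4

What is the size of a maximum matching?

3

Unit-capacity flow: source→left, listed edges, right→sink; max matching = max flow.
Augmenting path W1→J2 (+1); matched 1.
Augmenting path W2→J4 (+1); matched 2.
Augmenting path W3→J3 (+1); matched 3.
No augmenting path remains; maximum matching = 3.
König certificate: {W1, W2, W3} is a vertex cover of size 3 (every listed pair touches it), so no matching can be larger.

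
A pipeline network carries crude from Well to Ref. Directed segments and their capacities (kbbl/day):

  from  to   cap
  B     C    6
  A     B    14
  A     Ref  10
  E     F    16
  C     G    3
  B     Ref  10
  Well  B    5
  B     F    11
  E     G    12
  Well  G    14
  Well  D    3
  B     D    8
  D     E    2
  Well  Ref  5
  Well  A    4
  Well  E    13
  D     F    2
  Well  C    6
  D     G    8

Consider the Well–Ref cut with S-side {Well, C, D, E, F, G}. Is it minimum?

Yes — it is a minimum cut (capacity 14).

Given cut capacity: 4 + 5 + 5 = 14.
Augment Well→Ref: bottleneck 5, flow now 5.
Augment Well→A→Ref: bottleneck 4, flow now 9.
Augment Well→B→Ref: bottleneck 5, flow now 14.
No augmenting path remains; maximum flow = 14.
Cut capacity 14 equals the max flow, so it is a minimum cut.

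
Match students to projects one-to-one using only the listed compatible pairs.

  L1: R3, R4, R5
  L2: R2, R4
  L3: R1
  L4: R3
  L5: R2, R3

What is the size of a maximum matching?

Unit-capacity flow: source→left, listed edges, right→sink; max matching = max flow.
Augmenting path L1→R3 (+1); matched 1.
Augmenting path L2→R2 (+1); matched 2.
Augmenting path L3→R1 (+1); matched 3.
Augmenting path L4→R3→L1→R4 (+1); matched 4.
Augmenting path L5→R2→L2→R4→L1→R5 (+1); matched 5.
No augmenting path remains; maximum matching = 5.
König certificate: {L1, L2, L3, L4, L5} is a vertex cover of size 5 (every listed pair touches it), so no matching can be larger.

5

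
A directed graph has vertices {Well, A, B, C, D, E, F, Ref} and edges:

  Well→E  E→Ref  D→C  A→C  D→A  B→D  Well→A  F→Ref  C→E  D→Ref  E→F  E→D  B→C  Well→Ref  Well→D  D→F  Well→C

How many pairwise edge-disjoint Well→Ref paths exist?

4

Assign every edge capacity 1; by Menger, the answer equals the max flow.
Path Well→Ref (+1); total 1.
Path Well→D→Ref (+1); total 2.
Path Well→E→Ref (+1); total 3.
Path Well→C→E→F→Ref (+1); total 4.
No residual Well→Ref path; max flow = 4.
Certifying cut of size 4: {C→E, Well→D, Well→E, Well→Ref}.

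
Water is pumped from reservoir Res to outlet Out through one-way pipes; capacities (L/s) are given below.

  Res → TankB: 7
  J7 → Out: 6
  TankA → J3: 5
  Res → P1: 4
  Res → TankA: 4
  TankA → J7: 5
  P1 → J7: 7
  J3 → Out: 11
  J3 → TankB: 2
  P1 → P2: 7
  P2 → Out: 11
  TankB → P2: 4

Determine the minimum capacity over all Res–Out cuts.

12

Augment Res→P1→J7→Out: bottleneck 4, flow now 4.
Augment Res→TankA→J3→Out: bottleneck 4, flow now 8.
Augment Res→TankB→P2→Out: bottleneck 4, flow now 12.
No augmenting path remains; maximum flow = 12.
By max-flow min-cut, the minimum cut capacity equals the max flow.
In the residual graph, reachable from Res: {Res, TankB}.
Min-cut edges: Res→P1 (4), Res→TankA (4), TankB→P2 (4); capacity 4 + 4 + 4 = 12.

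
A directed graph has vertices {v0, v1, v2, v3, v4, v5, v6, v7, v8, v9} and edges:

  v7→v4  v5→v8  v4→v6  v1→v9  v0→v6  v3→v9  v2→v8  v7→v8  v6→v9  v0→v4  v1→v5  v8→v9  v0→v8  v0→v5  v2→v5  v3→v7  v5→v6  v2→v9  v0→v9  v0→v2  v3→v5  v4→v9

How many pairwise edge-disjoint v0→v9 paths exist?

Assign every edge capacity 1; by Menger, the answer equals the max flow.
Path v0→v9 (+1); total 1.
Path v0→v2→v9 (+1); total 2.
Path v0→v4→v9 (+1); total 3.
Path v0→v6→v9 (+1); total 4.
Path v0→v8→v9 (+1); total 5.
No residual v0→v9 path; max flow = 5.
Certifying cut of size 5: {v0→v2, v0→v4, v0→v9, v6→v9, v8→v9}.

5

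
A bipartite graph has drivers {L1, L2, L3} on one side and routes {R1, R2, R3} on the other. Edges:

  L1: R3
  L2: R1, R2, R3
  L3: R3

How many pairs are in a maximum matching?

Unit-capacity flow: source→left, listed edges, right→sink; max matching = max flow.
Augmenting path L1→R3 (+1); matched 1.
Augmenting path L2→R1 (+1); matched 2.
No augmenting path remains; maximum matching = 2.
König certificate: {L2, R3} is a vertex cover of size 2 (every listed pair touches it), so no matching can be larger.

2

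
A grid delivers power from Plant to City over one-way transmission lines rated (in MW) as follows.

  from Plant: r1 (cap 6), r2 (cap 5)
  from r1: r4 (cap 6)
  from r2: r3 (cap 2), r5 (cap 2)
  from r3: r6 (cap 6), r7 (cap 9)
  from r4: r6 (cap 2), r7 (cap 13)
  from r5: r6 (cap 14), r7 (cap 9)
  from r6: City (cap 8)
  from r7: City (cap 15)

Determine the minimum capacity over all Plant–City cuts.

Augment Plant→r1→r4→r6→City: bottleneck 2, flow now 2.
Augment Plant→r1→r4→r7→City: bottleneck 4, flow now 6.
Augment Plant→r2→r3→r6→City: bottleneck 2, flow now 8.
Augment Plant→r2→r5→r6→City: bottleneck 2, flow now 10.
No augmenting path remains; maximum flow = 10.
By max-flow min-cut, the minimum cut capacity equals the max flow.
In the residual graph, reachable from Plant: {Plant, r2}.
Min-cut edges: Plant→r1 (6), r2→r3 (2), r2→r5 (2); capacity 6 + 2 + 2 = 10.

10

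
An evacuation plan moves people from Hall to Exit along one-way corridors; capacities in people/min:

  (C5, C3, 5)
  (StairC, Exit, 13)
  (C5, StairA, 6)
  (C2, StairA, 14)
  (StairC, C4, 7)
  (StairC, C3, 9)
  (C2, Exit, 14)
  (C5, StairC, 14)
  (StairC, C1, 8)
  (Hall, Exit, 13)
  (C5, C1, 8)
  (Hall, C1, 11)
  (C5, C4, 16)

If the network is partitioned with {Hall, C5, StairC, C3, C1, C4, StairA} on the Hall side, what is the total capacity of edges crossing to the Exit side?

26

Edges leaving {Hall, C5, StairC, C3, C1, C4, StairA}: Hall→Exit (13), StairC→Exit (13).
Cut capacity = 13 + 13 = 26.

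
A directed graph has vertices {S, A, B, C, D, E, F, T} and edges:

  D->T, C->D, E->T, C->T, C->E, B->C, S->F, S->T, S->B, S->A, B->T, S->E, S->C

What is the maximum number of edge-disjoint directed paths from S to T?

Assign every edge capacity 1; by Menger, the answer equals the max flow.
Path S→T (+1); total 1.
Path S→B→T (+1); total 2.
Path S→C→T (+1); total 3.
Path S→E→T (+1); total 4.
No residual S→T path; max flow = 4.
Certifying cut of size 4: {S→B, S→C, S→E, S→T}.

4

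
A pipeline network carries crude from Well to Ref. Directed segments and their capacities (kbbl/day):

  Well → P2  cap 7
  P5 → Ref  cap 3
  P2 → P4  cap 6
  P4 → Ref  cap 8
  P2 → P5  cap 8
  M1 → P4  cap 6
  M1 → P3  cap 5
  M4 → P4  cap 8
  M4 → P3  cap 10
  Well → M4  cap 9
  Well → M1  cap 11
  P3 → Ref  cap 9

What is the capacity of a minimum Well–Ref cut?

20

Augment Well→M4→P4→Ref: bottleneck 8, flow now 8.
Augment Well→M4→P3→Ref: bottleneck 1, flow now 9.
Augment Well→P2→P5→Ref: bottleneck 3, flow now 12.
Augment Well→M1→P3→Ref: bottleneck 5, flow now 17.
Augment Well→P2→P4→M4→P3→Ref: bottleneck 3, flow now 20. (uses reverse residual edge)
No augmenting path remains; maximum flow = 20.
By max-flow min-cut, the minimum cut capacity equals the max flow.
In the residual graph, reachable from Well: {Well, M4, P2, M1, P5, P4, P3}.
Min-cut edges: P5→Ref (3), P4→Ref (8), P3→Ref (9); capacity 3 + 8 + 9 = 20.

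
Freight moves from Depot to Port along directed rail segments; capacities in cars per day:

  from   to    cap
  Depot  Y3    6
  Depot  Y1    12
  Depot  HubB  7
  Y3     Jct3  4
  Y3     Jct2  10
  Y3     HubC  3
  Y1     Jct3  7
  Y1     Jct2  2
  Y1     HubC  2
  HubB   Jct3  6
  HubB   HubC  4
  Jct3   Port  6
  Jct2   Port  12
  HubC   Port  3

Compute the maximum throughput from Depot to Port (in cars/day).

17

Augment Depot→Y3→Jct3→Port: bottleneck 4, flow now 4.
Augment Depot→Y3→Jct2→Port: bottleneck 2, flow now 6.
Augment Depot→Y1→Jct3→Port: bottleneck 2, flow now 8.
Augment Depot→Y1→Jct2→Port: bottleneck 2, flow now 10.
Augment Depot→Y1→HubC→Port: bottleneck 2, flow now 12.
Augment Depot→HubB→HubC→Port: bottleneck 1, flow now 13.
Augment Depot→Y1→Jct3→Y3→Jct2→Port: bottleneck 4, flow now 17. (uses reverse residual edge)
No augmenting path remains; maximum flow = 17.
In the residual graph, reachable from Depot: {Depot, Y1, HubB, Jct3, HubC}.
Min-cut edges: Depot→Y3 (6), Y1→Jct2 (2), Jct3→Port (6), HubC→Port (3); capacity 6 + 2 + 6 + 3 = 17.
This cut is saturated, so no flow can exceed 17.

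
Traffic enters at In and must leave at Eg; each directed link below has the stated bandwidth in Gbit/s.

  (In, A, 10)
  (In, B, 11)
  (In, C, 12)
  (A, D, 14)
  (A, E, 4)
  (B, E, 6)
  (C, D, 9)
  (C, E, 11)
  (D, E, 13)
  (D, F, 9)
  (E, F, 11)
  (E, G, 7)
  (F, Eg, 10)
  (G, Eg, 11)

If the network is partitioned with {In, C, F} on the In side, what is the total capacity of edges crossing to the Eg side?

51

Edges leaving {In, C, F}: In→A (10), In→B (11), C→D (9), C→E (11), F→Eg (10).
Cut capacity = 10 + 11 + 9 + 11 + 10 = 51.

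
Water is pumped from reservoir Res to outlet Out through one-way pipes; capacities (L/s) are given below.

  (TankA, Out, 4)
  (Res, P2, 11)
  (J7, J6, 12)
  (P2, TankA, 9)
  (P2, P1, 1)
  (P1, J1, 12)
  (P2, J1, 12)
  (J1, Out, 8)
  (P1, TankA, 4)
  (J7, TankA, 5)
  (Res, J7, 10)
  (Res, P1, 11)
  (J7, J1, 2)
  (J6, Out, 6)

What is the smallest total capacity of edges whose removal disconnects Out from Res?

Augment Res→J7→TankA→Out: bottleneck 4, flow now 4.
Augment Res→J7→J6→Out: bottleneck 6, flow now 10.
Augment Res→P1→J1→Out: bottleneck 8, flow now 18.
No augmenting path remains; maximum flow = 18.
By max-flow min-cut, the minimum cut capacity equals the max flow.
In the residual graph, reachable from Res: {Res, J7, P1, P2, TankA, J6, J1}.
Min-cut edges: TankA→Out (4), J6→Out (6), J1→Out (8); capacity 4 + 6 + 8 = 18.

18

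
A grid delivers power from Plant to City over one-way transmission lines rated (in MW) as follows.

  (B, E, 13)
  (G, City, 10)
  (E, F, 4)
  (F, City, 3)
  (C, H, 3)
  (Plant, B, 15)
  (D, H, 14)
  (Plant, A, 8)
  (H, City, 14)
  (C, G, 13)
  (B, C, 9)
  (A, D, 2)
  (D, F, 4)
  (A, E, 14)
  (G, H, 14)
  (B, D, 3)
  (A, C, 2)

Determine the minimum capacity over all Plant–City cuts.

19

Augment Plant→A→C→G→City: bottleneck 2, flow now 2.
Augment Plant→A→D→F→City: bottleneck 2, flow now 4.
Augment Plant→A→E→F→City: bottleneck 1, flow now 5.
Augment Plant→B→C→G→City: bottleneck 8, flow now 13.
Augment Plant→B→C→H→City: bottleneck 1, flow now 14.
Augment Plant→B→D→H→City: bottleneck 3, flow now 17.
Augment Plant→A→E→F→D→H→City: bottleneck 2, flow now 19. (uses reverse residual edge)
No augmenting path remains; maximum flow = 19.
By max-flow min-cut, the minimum cut capacity equals the max flow.
In the residual graph, reachable from Plant: {Plant, A, B, E, F}.
Min-cut edges: A→C (2), A→D (2), B→C (9), B→D (3), F→City (3); capacity 2 + 2 + 9 + 3 + 3 = 19.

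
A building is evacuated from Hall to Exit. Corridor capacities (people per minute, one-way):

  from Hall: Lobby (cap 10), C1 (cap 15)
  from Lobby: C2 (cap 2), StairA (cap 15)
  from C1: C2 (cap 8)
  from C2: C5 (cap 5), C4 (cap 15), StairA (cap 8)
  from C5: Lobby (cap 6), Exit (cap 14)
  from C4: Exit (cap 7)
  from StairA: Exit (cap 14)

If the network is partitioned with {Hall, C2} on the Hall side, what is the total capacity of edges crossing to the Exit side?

Edges leaving {Hall, C2}: Hall→Lobby (10), Hall→C1 (15), C2→C5 (5), C2→C4 (15), C2→StairA (8).
Cut capacity = 10 + 15 + 5 + 15 + 8 = 53.

53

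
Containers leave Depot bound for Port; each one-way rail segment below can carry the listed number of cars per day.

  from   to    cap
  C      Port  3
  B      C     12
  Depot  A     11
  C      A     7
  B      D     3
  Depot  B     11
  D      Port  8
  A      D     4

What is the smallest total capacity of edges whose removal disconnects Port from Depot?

10

Augment Depot→A→D→Port: bottleneck 4, flow now 4.
Augment Depot→B→C→Port: bottleneck 3, flow now 7.
Augment Depot→B→D→Port: bottleneck 3, flow now 10.
No augmenting path remains; maximum flow = 10.
By max-flow min-cut, the minimum cut capacity equals the max flow.
In the residual graph, reachable from Depot: {Depot, A, B, C}.
Min-cut edges: A→D (4), B→D (3), C→Port (3); capacity 4 + 3 + 3 = 10.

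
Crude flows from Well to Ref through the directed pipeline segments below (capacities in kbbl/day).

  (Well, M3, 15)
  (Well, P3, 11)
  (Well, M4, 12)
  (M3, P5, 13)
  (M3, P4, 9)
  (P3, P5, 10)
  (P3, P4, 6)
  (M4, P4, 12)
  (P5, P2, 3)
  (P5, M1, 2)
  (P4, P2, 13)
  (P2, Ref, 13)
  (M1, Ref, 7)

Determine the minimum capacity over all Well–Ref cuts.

15

Augment Well→M3→P5→P2→Ref: bottleneck 3, flow now 3.
Augment Well→M3→P5→M1→Ref: bottleneck 2, flow now 5.
Augment Well→M3→P4→P2→Ref: bottleneck 9, flow now 14.
Augment Well→P3→P4→P2→Ref: bottleneck 1, flow now 15.
No augmenting path remains; maximum flow = 15.
By max-flow min-cut, the minimum cut capacity equals the max flow.
In the residual graph, reachable from Well: {Well, M3, P3, M4, P5, P4, P2}.
Min-cut edges: P5→M1 (2), P2→Ref (13); capacity 2 + 13 = 15.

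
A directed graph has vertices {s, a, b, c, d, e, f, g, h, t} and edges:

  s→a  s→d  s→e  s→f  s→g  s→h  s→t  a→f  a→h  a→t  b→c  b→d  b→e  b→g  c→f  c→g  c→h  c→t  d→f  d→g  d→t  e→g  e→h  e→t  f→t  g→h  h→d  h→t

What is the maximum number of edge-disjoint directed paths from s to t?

6

Assign every edge capacity 1; by Menger, the answer equals the max flow.
Path s→t (+1); total 1.
Path s→a→t (+1); total 2.
Path s→d→t (+1); total 3.
Path s→e→t (+1); total 4.
Path s→f→t (+1); total 5.
Path s→h→t (+1); total 6.
No residual s→t path; max flow = 6.
Certifying cut of size 6: {d→t, f→t, h→t, s→a, s→e, s→t}.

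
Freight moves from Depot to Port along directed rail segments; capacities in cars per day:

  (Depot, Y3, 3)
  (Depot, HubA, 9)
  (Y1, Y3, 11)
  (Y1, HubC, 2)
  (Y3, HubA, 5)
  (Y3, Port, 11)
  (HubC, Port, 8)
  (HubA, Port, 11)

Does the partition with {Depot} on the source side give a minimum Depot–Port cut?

Yes — it is a minimum cut (capacity 12).

Given cut capacity: 3 + 9 = 12.
Augment Depot→Y3→Port: bottleneck 3, flow now 3.
Augment Depot→HubA→Port: bottleneck 9, flow now 12.
No augmenting path remains; maximum flow = 12.
Cut capacity 12 equals the max flow, so it is a minimum cut.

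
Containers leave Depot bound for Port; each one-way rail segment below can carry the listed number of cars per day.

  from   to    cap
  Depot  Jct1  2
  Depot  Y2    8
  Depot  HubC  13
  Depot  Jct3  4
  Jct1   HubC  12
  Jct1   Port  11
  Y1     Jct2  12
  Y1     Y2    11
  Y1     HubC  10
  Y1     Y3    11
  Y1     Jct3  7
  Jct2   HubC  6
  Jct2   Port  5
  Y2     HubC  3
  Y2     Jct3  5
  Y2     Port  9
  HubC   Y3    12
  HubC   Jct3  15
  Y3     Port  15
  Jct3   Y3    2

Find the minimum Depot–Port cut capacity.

24

Augment Depot→Jct1→Port: bottleneck 2, flow now 2.
Augment Depot→Y2→Port: bottleneck 8, flow now 10.
Augment Depot→HubC→Y3→Port: bottleneck 12, flow now 22.
Augment Depot→Jct3→Y3→Port: bottleneck 2, flow now 24.
No augmenting path remains; maximum flow = 24.
By max-flow min-cut, the minimum cut capacity equals the max flow.
In the residual graph, reachable from Depot: {Depot, HubC, Jct3}.
Min-cut edges: Depot→Jct1 (2), Depot→Y2 (8), HubC→Y3 (12), Jct3→Y3 (2); capacity 2 + 8 + 12 + 2 = 24.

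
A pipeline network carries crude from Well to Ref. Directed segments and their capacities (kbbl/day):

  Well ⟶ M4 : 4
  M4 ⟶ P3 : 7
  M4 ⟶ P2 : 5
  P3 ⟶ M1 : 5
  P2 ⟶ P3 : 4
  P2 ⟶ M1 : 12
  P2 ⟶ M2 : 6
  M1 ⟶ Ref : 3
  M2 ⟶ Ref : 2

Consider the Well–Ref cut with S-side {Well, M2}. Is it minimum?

Given cut capacity: 4 + 2 = 6.
Augment Well→M4→P3→M1→Ref: bottleneck 3, flow now 3.
Augment Well→M4→P2→M2→Ref: bottleneck 1, flow now 4.
No augmenting path remains; maximum flow = 4.
In the residual graph, reachable from Well: {Well}.
Min-cut edges: Well→M4 (4); capacity 4 = 4.
Cut capacity 6 exceeds the max flow 4, so it is not minimum.

No — its capacity is 6, but the minimum cut has capacity 4.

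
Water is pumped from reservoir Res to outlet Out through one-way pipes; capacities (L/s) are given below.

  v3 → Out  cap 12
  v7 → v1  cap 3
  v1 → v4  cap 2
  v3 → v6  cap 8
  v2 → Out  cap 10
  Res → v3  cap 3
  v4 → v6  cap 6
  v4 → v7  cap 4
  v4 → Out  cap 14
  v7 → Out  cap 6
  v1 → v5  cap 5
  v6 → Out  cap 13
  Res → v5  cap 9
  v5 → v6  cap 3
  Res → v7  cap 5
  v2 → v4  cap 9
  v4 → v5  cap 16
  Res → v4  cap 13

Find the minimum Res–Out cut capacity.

24

Augment Res→v3→Out: bottleneck 3, flow now 3.
Augment Res→v4→Out: bottleneck 13, flow now 16.
Augment Res→v7→Out: bottleneck 5, flow now 21.
Augment Res→v5→v6→Out: bottleneck 3, flow now 24.
No augmenting path remains; maximum flow = 24.
By max-flow min-cut, the minimum cut capacity equals the max flow.
In the residual graph, reachable from Res: {Res, v5}.
Min-cut edges: Res→v3 (3), Res→v4 (13), Res→v7 (5), v5→v6 (3); capacity 3 + 13 + 5 + 3 = 24.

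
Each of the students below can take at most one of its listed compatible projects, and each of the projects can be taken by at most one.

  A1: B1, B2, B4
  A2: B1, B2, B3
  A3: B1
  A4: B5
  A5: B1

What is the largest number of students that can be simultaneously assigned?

Unit-capacity flow: source→left, listed edges, right→sink; max matching = max flow.
Augmenting path A1→B1 (+1); matched 1.
Augmenting path A2→B2 (+1); matched 2.
Augmenting path A4→B5 (+1); matched 3.
Augmenting path A3→B1→A1→B4 (+1); matched 4.
No augmenting path remains; maximum matching = 4.
König certificate: {A1, A2, A4, B1} is a vertex cover of size 4 (every listed pair touches it), so no matching can be larger.

4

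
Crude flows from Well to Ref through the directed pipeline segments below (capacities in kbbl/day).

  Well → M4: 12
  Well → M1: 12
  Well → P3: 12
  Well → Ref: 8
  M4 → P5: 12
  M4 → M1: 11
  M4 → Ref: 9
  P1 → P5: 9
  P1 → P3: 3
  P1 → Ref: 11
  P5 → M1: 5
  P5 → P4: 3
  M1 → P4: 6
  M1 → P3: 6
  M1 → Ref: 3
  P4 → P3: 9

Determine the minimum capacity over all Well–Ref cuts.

Augment Well→Ref: bottleneck 8, flow now 8.
Augment Well→M4→Ref: bottleneck 9, flow now 17.
Augment Well→M1→Ref: bottleneck 3, flow now 20.
No augmenting path remains; maximum flow = 20.
By max-flow min-cut, the minimum cut capacity equals the max flow.
In the residual graph, reachable from Well: {Well, M4, P5, M1, P4, P3}.
Min-cut edges: Well→Ref (8), M4→Ref (9), M1→Ref (3); capacity 8 + 9 + 3 = 20.

20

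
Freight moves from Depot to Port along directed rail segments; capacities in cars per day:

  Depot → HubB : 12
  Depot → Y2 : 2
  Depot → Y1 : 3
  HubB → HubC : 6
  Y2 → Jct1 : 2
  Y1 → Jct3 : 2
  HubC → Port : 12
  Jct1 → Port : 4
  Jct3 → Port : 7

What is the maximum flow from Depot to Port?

Augment Depot→HubB→HubC→Port: bottleneck 6, flow now 6.
Augment Depot→Y2→Jct1→Port: bottleneck 2, flow now 8.
Augment Depot→Y1→Jct3→Port: bottleneck 2, flow now 10.
No augmenting path remains; maximum flow = 10.
In the residual graph, reachable from Depot: {Depot, HubB, Y1}.
Min-cut edges: Depot→Y2 (2), HubB→HubC (6), Y1→Jct3 (2); capacity 2 + 6 + 2 = 10.
This cut is saturated, so no flow can exceed 10.

10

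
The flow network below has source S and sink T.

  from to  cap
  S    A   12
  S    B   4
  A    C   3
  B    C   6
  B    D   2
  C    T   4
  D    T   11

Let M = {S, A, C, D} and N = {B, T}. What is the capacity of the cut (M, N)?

Edges leaving {S, A, C, D}: S→B (4), C→T (4), D→T (11).
Cut capacity = 4 + 4 + 11 = 19.

19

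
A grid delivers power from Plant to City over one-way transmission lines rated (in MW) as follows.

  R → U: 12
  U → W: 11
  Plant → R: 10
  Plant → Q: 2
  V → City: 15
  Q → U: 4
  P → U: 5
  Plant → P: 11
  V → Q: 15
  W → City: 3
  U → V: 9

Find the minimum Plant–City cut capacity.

Augment Plant→P→U→V→City: bottleneck 5, flow now 5.
Augment Plant→Q→U→V→City: bottleneck 2, flow now 7.
Augment Plant→R→U→V→City: bottleneck 2, flow now 9.
Augment Plant→R→U→W→City: bottleneck 3, flow now 12.
No augmenting path remains; maximum flow = 12.
By max-flow min-cut, the minimum cut capacity equals the max flow.
In the residual graph, reachable from Plant: {Plant, P, Q, R, U, W}.
Min-cut edges: U→V (9), W→City (3); capacity 9 + 3 = 12.

12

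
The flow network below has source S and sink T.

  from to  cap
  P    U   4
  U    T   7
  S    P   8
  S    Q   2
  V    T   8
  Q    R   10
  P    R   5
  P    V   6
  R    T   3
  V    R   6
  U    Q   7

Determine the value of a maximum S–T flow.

10

Augment S→P→R→T: bottleneck 3, flow now 3.
Augment S→P→U→T: bottleneck 4, flow now 7.
Augment S→P→V→T: bottleneck 1, flow now 8.
Augment S→Q→R→P→V→T: bottleneck 2, flow now 10. (uses reverse residual edge)
No augmenting path remains; maximum flow = 10.
In the residual graph, reachable from S: {S}.
Min-cut edges: S→P (8), S→Q (2); capacity 8 + 2 = 10.
This cut is saturated, so no flow can exceed 10.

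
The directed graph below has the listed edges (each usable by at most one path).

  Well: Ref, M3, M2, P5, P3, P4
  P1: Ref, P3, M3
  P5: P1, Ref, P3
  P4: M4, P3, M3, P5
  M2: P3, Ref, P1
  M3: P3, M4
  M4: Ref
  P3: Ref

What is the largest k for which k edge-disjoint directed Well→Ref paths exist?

Assign every edge capacity 1; by Menger, the answer equals the max flow.
Augment Well→Ref (+1); total 1.
Augment Well→P5→Ref (+1); total 2.
Augment Well→M2→Ref (+1); total 3.
Augment Well→P3→Ref (+1); total 4.
Augment Well→P4→M4→Ref (+1); total 5.
Augment Well→M3→M4→P4→P5→P1→Ref (+1); total 6. (traverses P4→M4 backwards in the residual graph, cancelling flow on it)
After the cancellation the 6 edge-disjoint paths are: Well→P4→P5→P1→Ref; Well→M3→M4→Ref; Well→P5→Ref; Well→M2→Ref; Well→P3→Ref; Well→Ref.
No residual Well→Ref path; max flow = 6.
Certifying cut of size 6: {Well→M2, Well→M3, Well→P3, Well→P4, Well→P5, Well→Ref}.

6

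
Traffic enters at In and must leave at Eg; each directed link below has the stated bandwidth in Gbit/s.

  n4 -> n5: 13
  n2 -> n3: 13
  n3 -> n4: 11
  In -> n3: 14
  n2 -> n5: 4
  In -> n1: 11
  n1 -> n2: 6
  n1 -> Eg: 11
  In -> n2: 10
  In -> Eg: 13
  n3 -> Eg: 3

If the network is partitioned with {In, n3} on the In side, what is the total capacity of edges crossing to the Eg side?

48

Edges leaving {In, n3}: In→n1 (11), In→n2 (10), In→Eg (13), n3→n4 (11), n3→Eg (3).
Cut capacity = 11 + 10 + 13 + 11 + 3 = 48.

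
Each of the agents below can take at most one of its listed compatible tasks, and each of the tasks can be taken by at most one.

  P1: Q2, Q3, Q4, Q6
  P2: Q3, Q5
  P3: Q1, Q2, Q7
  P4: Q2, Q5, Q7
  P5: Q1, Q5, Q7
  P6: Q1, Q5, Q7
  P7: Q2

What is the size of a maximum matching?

Unit-capacity flow: source→left, listed edges, right→sink; max matching = max flow.
Augmenting path P1→Q2 (+1); matched 1.
Augmenting path P2→Q3 (+1); matched 2.
Augmenting path P3→Q1 (+1); matched 3.
Augmenting path P4→Q5 (+1); matched 4.
Augmenting path P5→Q7 (+1); matched 5.
Augmenting path P7→Q2→P1→Q4 (+1); matched 6.
No augmenting path remains; maximum matching = 6.
König certificate: {P1, P2, Q1, Q2, Q5, Q7} is a vertex cover of size 6 (every listed pair touches it), so no matching can be larger.

6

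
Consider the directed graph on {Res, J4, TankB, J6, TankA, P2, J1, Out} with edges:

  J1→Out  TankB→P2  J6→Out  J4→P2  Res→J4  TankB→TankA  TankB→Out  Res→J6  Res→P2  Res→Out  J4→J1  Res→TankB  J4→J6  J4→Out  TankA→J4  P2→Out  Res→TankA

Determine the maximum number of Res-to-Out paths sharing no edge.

6

Assign every edge capacity 1; by Menger, the answer equals the max flow.
Path Res→Out (+1); total 1.
Path Res→J4→Out (+1); total 2.
Path Res→TankB→Out (+1); total 3.
Path Res→J6→Out (+1); total 4.
Path Res→P2→Out (+1); total 5.
Path Res→TankA→J4→J1→Out (+1); total 6.
No residual Res→Out path; max flow = 6.
Certifying cut of size 6: {Res→J4, Res→J6, Res→Out, Res→P2, Res→TankA, Res→TankB}.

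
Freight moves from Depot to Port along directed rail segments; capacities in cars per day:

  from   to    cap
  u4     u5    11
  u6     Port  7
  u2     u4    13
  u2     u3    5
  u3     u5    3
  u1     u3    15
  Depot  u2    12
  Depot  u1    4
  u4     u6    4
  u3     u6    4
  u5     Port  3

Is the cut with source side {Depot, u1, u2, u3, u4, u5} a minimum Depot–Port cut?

No — its capacity is 11, but the minimum cut has capacity 10.

Given cut capacity: 4 + 4 + 3 = 11.
Augment Depot→u1→u3→u5→Port: bottleneck 3, flow now 3.
Augment Depot→u1→u3→u6→Port: bottleneck 1, flow now 4.
Augment Depot→u2→u3→u6→Port: bottleneck 3, flow now 7.
Augment Depot→u2→u4→u6→Port: bottleneck 3, flow now 10.
No augmenting path remains; maximum flow = 10.
In the residual graph, reachable from Depot: {Depot, u1, u2, u3, u4, u5, u6}.
Min-cut edges: u5→Port (3), u6→Port (7); capacity 3 + 7 = 10.
Cut capacity 11 exceeds the max flow 10, so it is not minimum.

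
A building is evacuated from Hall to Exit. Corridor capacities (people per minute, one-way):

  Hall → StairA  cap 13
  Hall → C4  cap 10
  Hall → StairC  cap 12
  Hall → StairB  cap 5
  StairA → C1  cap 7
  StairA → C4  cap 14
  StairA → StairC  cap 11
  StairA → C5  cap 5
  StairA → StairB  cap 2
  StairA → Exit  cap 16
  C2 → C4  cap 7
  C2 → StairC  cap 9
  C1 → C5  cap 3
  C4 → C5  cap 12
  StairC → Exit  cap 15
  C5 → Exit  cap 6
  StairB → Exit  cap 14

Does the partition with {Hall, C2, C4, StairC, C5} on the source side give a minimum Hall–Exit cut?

No — its capacity is 39, but the minimum cut has capacity 36.

Given cut capacity: 13 + 5 + 15 + 6 = 39.
Augment Hall→StairA→Exit: bottleneck 13, flow now 13.
Augment Hall→StairC→Exit: bottleneck 12, flow now 25.
Augment Hall→StairB→Exit: bottleneck 5, flow now 30.
Augment Hall→C4→C5→Exit: bottleneck 6, flow now 36.
No augmenting path remains; maximum flow = 36.
In the residual graph, reachable from Hall: {Hall, C4, C5}.
Min-cut edges: Hall→StairA (13), Hall→StairC (12), Hall→StairB (5), C5→Exit (6); capacity 13 + 12 + 5 + 6 = 36.
Cut capacity 39 exceeds the max flow 36, so it is not minimum.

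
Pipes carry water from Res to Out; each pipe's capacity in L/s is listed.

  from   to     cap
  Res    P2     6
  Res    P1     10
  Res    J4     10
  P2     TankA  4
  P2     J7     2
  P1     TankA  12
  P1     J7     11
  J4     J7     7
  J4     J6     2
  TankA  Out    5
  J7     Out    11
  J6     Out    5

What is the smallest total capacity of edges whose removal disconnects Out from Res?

18

Augment Res→P2→TankA→Out: bottleneck 4, flow now 4.
Augment Res→P2→J7→Out: bottleneck 2, flow now 6.
Augment Res→P1→TankA→Out: bottleneck 1, flow now 7.
Augment Res→P1→J7→Out: bottleneck 9, flow now 16.
Augment Res→J4→J6→Out: bottleneck 2, flow now 18.
No augmenting path remains; maximum flow = 18.
By max-flow min-cut, the minimum cut capacity equals the max flow.
In the residual graph, reachable from Res: {Res, P2, P1, J4, TankA, J7}.
Min-cut edges: J4→J6 (2), TankA→Out (5), J7→Out (11); capacity 2 + 5 + 11 = 18.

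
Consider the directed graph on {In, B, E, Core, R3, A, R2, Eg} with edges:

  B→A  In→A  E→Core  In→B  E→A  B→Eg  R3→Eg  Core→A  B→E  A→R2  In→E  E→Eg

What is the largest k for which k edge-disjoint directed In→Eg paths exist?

2

Assign every edge capacity 1; by Menger, the answer equals the max flow.
Path In→B→Eg (+1); total 1.
Path In→E→Eg (+1); total 2.
No residual In→Eg path; max flow = 2.
Certifying cut of size 2: {In→B, In→E}.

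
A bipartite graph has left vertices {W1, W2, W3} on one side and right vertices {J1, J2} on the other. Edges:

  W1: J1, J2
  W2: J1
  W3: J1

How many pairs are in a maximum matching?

2

Unit-capacity flow: source→left, listed edges, right→sink; max matching = max flow.
Augmenting path W1→J1 (+1); matched 1.
Augmenting path W2→J1→W1→J2 (+1); matched 2.
No augmenting path remains; maximum matching = 2.
König certificate: {W1, J1} is a vertex cover of size 2 (every listed pair touches it), so no matching can be larger.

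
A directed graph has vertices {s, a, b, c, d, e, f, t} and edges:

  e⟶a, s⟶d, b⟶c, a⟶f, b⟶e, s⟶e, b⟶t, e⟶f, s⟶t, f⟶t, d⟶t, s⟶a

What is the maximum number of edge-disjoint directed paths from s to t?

3

Assign every edge capacity 1; by Menger, the answer equals the max flow.
Path s→t (+1); total 1.
Path s→d→t (+1); total 2.
Path s→a→f→t (+1); total 3.
No residual s→t path; max flow = 3.
Certifying cut of size 3: {f→t, s→d, s→t}.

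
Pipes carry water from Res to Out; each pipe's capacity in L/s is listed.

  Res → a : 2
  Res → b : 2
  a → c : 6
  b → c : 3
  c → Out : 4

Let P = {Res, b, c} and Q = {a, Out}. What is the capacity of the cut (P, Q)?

6

Edges leaving {Res, b, c}: Res→a (2), c→Out (4).
Cut capacity = 2 + 4 = 6.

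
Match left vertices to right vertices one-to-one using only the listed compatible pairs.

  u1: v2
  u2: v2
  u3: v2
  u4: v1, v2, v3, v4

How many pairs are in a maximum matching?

Unit-capacity flow: source→left, listed edges, right→sink; max matching = max flow.
Augmenting path u1→v2 (+1); matched 1.
Augmenting path u4→v1 (+1); matched 2.
No augmenting path remains; maximum matching = 2.
König certificate: {u4, v2} is a vertex cover of size 2 (every listed pair touches it), so no matching can be larger.

2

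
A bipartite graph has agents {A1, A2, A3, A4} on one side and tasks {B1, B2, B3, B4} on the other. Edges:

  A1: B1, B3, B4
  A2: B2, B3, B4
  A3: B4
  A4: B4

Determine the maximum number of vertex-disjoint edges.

3

Unit-capacity flow: source→left, listed edges, right→sink; max matching = max flow.
Augmenting path A1→B1 (+1); matched 1.
Augmenting path A2→B2 (+1); matched 2.
Augmenting path A3→B4 (+1); matched 3.
No augmenting path remains; maximum matching = 3.
König certificate: {A1, A2, B4} is a vertex cover of size 3 (every listed pair touches it), so no matching can be larger.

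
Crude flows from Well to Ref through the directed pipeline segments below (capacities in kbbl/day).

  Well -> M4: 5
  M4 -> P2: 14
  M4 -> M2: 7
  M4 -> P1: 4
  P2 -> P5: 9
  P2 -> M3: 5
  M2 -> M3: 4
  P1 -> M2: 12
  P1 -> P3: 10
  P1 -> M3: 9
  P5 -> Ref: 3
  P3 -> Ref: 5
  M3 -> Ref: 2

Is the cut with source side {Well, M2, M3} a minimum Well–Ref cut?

Given cut capacity: 5 + 2 = 7.
Augment Well→M4→P2→P5→Ref: bottleneck 3, flow now 3.
Augment Well→M4→P2→M3→Ref: bottleneck 2, flow now 5.
No augmenting path remains; maximum flow = 5.
In the residual graph, reachable from Well: {Well}.
Min-cut edges: Well→M4 (5); capacity 5 = 5.
Cut capacity 7 exceeds the max flow 5, so it is not minimum.

No — its capacity is 7, but the minimum cut has capacity 5.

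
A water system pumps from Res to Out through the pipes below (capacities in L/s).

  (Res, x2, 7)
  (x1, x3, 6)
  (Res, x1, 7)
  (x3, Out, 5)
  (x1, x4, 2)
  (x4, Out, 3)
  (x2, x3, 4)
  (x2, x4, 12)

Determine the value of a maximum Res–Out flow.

Augment Res→x1→x3→Out: bottleneck 5, flow now 5.
Augment Res→x1→x4→Out: bottleneck 2, flow now 7.
Augment Res→x2→x4→Out: bottleneck 1, flow now 8.
No augmenting path remains; maximum flow = 8.
In the residual graph, reachable from Res: {Res, x1, x2, x3, x4}.
Min-cut edges: x3→Out (5), x4→Out (3); capacity 5 + 3 = 8.
This cut is saturated, so no flow can exceed 8.

8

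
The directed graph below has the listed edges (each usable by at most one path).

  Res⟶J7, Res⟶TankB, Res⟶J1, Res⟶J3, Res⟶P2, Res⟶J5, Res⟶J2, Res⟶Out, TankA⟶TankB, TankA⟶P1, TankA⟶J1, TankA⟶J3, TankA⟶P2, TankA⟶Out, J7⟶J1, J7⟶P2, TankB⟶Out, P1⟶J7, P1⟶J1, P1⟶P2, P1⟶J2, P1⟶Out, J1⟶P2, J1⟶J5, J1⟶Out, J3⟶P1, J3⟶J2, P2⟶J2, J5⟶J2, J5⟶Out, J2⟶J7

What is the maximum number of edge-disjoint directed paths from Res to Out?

5

Assign every edge capacity 1; by Menger, the answer equals the max flow.
Path Res→Out (+1); total 1.
Path Res→TankB→Out (+1); total 2.
Path Res→J1→Out (+1); total 3.
Path Res→J5→Out (+1); total 4.
Path Res→J3→P1→Out (+1); total 5.
No residual Res→Out path; max flow = 5.
Certifying cut of size 5: {J1→Out, J5→Out, Res→J3, Res→Out, Res→TankB}.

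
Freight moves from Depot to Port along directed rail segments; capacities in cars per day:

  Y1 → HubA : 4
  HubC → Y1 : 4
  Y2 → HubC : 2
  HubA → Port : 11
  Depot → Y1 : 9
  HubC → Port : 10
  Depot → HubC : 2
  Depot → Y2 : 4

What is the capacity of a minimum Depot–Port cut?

Augment Depot→HubC→Port: bottleneck 2, flow now 2.
Augment Depot→Y2→HubC→Port: bottleneck 2, flow now 4.
Augment Depot→Y1→HubA→Port: bottleneck 4, flow now 8.
No augmenting path remains; maximum flow = 8.
By max-flow min-cut, the minimum cut capacity equals the max flow.
In the residual graph, reachable from Depot: {Depot, Y2, Y1}.
Min-cut edges: Depot→HubC (2), Y2→HubC (2), Y1→HubA (4); capacity 2 + 2 + 4 = 8.

8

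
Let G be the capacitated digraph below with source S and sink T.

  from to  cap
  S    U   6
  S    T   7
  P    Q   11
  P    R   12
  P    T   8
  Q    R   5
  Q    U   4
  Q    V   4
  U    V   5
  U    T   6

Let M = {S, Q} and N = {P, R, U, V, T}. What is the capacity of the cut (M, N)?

Edges leaving {S, Q}: S→U (6), S→T (7), Q→R (5), Q→U (4), Q→V (4).
Cut capacity = 6 + 7 + 5 + 4 + 4 = 26.

26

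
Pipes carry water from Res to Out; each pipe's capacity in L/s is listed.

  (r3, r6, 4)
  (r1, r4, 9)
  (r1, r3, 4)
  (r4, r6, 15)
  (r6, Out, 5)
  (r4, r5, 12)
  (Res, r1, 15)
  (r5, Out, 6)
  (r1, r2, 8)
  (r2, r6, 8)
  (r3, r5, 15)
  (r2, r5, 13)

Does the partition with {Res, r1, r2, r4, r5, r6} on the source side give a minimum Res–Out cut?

Given cut capacity: 4 + 6 + 5 = 15.
Augment Res→r1→r2→r5→Out: bottleneck 6, flow now 6.
Augment Res→r1→r2→r6→Out: bottleneck 2, flow now 8.
Augment Res→r1→r3→r6→Out: bottleneck 3, flow now 11.
No augmenting path remains; maximum flow = 11.
In the residual graph, reachable from Res: {Res, r1, r2, r3, r4, r5, r6}.
Min-cut edges: r5→Out (6), r6→Out (5); capacity 6 + 5 = 11.
Cut capacity 15 exceeds the max flow 11, so it is not minimum.

No — its capacity is 15, but the minimum cut has capacity 11.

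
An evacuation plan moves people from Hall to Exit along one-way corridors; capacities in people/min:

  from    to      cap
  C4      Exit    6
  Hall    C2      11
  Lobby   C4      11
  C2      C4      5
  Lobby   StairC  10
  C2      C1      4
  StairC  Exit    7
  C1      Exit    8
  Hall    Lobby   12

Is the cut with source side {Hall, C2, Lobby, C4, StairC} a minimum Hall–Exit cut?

Yes — it is a minimum cut (capacity 17).

Given cut capacity: 4 + 6 + 7 = 17.
Augment Hall→C2→C1→Exit: bottleneck 4, flow now 4.
Augment Hall→C2→C4→Exit: bottleneck 5, flow now 9.
Augment Hall→Lobby→C4→Exit: bottleneck 1, flow now 10.
Augment Hall→Lobby→StairC→Exit: bottleneck 7, flow now 17.
No augmenting path remains; maximum flow = 17.
Cut capacity 17 equals the max flow, so it is a minimum cut.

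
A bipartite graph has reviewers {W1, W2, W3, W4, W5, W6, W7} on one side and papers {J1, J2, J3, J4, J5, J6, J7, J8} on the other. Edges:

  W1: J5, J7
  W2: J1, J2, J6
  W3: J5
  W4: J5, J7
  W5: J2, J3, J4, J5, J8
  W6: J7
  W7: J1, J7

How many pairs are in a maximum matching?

5

Unit-capacity flow: source→left, listed edges, right→sink; max matching = max flow.
Augmenting path W1→J5 (+1); matched 1.
Augmenting path W2→J1 (+1); matched 2.
Augmenting path W4→J7 (+1); matched 3.
Augmenting path W5→J2 (+1); matched 4.
Augmenting path W7→J1→W2→J6 (+1); matched 5.
No augmenting path remains; maximum matching = 5.
König certificate: {W2, W5, W7, J5, J7} is a vertex cover of size 5 (every listed pair touches it), so no matching can be larger.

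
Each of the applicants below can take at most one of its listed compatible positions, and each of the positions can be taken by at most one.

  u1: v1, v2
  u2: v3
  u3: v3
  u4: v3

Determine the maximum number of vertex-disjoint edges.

2

Unit-capacity flow: source→left, listed edges, right→sink; max matching = max flow.
Augmenting path u1→v1 (+1); matched 1.
Augmenting path u2→v3 (+1); matched 2.
No augmenting path remains; maximum matching = 2.
König certificate: {u1, v3} is a vertex cover of size 2 (every listed pair touches it), so no matching can be larger.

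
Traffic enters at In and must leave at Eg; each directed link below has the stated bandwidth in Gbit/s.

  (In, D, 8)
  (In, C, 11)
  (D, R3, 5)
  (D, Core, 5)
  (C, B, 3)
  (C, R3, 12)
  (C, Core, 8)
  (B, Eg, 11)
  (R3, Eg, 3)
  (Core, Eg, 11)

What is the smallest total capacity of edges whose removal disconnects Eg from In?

17

Augment In→D→R3→Eg: bottleneck 3, flow now 3.
Augment In→D→Core→Eg: bottleneck 5, flow now 8.
Augment In→C→B→Eg: bottleneck 3, flow now 11.
Augment In→C→Core→Eg: bottleneck 6, flow now 17.
No augmenting path remains; maximum flow = 17.
By max-flow min-cut, the minimum cut capacity equals the max flow.
In the residual graph, reachable from In: {In, D, C, R3, Core}.
Min-cut edges: C→B (3), R3→Eg (3), Core→Eg (11); capacity 3 + 3 + 11 = 17.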